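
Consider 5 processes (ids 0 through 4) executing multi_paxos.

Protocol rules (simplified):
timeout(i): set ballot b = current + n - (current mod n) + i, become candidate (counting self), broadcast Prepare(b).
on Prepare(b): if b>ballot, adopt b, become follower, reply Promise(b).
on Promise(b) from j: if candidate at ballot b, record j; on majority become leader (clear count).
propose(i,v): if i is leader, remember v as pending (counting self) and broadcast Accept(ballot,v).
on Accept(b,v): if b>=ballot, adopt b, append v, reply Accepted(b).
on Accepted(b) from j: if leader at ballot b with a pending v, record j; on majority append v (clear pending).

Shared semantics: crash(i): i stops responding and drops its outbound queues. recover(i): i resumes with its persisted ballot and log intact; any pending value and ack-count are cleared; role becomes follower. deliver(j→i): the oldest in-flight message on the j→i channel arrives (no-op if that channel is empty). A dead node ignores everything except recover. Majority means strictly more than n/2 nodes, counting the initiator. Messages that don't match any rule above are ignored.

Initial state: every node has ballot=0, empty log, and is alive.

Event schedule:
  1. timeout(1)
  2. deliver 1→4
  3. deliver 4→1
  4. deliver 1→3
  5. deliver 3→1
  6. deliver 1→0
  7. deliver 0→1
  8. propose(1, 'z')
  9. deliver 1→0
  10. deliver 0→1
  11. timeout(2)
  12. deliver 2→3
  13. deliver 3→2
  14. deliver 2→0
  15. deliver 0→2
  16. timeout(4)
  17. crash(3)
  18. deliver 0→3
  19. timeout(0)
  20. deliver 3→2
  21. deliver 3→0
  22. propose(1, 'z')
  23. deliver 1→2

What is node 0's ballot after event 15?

7

step 1 timeout(1): 1={cand,b=6,log=-}
step 2 deliver 1→4: 4={foll,b=6,log=-}
step 3 deliver 4→1: —
step 4 deliver 1→3: 3={foll,b=6,log=-}
step 5 deliver 3→1: 1={lead,b=6,log=-}
step 6 deliver 1→0: 0={foll,b=6,log=-}
step 7 deliver 0→1: —
step 8 propose(1,'z'): —
step 9 deliver 1→0: 0={foll,b=6,log=z}
step 10 deliver 0→1: —
step 11 timeout(2): 2={cand,b=7,log=-}
step 12 deliver 2→3: 3={foll,b=7,log=-}
step 13 deliver 3→2: —
step 14 deliver 2→0: 0={foll,b=7,log=z}
step 15 deliver 0→2: 2={lead,b=7,log=-}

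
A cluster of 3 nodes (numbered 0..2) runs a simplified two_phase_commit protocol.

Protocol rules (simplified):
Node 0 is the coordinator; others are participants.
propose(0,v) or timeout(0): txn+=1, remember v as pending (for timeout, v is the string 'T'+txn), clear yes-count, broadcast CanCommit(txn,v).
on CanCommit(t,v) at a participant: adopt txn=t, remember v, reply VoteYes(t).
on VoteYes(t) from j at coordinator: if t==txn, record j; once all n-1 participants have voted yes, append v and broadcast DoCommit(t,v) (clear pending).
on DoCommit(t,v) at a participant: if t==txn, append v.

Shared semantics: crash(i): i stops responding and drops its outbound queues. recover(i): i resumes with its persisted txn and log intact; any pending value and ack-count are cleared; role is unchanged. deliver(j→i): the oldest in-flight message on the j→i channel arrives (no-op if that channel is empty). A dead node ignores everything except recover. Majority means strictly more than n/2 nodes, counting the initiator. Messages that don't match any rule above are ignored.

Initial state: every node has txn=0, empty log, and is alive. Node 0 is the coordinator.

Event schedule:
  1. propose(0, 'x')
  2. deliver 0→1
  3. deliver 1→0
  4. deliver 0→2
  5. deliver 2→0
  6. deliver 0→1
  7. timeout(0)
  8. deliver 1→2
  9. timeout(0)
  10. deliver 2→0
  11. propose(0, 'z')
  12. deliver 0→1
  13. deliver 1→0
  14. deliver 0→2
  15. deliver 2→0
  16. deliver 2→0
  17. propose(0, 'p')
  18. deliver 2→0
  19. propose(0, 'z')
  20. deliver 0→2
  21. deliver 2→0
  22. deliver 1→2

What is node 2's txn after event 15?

step 1 propose(0,'x'): 0={coor,t=1,log=-}
step 2 deliver 0→1: 1={part,t=1,log=-}
step 3 deliver 1→0: —
step 4 deliver 0→2: 2={part,t=1,log=-}
step 5 deliver 2→0: 0={coor,t=1,log=x}
step 6 deliver 0→1: 1={part,t=1,log=x}
step 7 timeout(0): 0={coor,t=2,log=x}
step 8 deliver 1→2: —
step 9 timeout(0): 0={coor,t=3,log=x}
step 10 deliver 2→0: —
step 11 propose(0,'z'): 0={coor,t=4,log=x}
step 12 deliver 0→1: 1={part,t=2,log=x}
step 13 deliver 1→0: —
step 14 deliver 0→2: 2={part,t=1,log=x}
step 15 deliver 2→0: —

1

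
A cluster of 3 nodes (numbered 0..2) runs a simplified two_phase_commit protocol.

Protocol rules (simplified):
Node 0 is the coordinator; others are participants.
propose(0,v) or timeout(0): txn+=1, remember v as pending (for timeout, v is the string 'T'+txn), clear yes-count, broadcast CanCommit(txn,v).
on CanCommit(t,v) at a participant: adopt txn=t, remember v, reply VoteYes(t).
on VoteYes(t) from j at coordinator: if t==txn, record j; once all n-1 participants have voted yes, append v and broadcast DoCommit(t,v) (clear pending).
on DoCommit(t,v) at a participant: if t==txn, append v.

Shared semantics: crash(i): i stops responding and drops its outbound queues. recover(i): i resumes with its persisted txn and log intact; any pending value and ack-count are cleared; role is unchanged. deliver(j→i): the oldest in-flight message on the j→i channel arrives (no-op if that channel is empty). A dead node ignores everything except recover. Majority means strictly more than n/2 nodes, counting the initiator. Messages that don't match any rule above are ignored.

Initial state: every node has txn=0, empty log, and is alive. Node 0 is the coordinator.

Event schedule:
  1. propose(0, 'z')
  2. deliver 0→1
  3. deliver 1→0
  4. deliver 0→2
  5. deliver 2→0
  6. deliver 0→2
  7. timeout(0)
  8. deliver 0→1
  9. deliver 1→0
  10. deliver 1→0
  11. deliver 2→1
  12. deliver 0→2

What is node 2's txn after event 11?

1

after 1 — propose(0,'z'): n0:coor/t1/[-]
after 2 — deliver 0→1: n1:part/t1/[-]
after 3 — deliver 1→0: ·
after 4 — deliver 0→2: n2:part/t1/[-]
after 5 — deliver 2→0: n0:coor/t1/[z]
after 6 — deliver 0→2: n2:part/t1/[z]
after 7 — timeout(0): n0:coor/t2/[z]
after 8 — deliver 0→1: n1:part/t1/[z]
after 9 — deliver 1→0: ·
after 10 — deliver 1→0: ·
after 11 — deliver 2→1: ·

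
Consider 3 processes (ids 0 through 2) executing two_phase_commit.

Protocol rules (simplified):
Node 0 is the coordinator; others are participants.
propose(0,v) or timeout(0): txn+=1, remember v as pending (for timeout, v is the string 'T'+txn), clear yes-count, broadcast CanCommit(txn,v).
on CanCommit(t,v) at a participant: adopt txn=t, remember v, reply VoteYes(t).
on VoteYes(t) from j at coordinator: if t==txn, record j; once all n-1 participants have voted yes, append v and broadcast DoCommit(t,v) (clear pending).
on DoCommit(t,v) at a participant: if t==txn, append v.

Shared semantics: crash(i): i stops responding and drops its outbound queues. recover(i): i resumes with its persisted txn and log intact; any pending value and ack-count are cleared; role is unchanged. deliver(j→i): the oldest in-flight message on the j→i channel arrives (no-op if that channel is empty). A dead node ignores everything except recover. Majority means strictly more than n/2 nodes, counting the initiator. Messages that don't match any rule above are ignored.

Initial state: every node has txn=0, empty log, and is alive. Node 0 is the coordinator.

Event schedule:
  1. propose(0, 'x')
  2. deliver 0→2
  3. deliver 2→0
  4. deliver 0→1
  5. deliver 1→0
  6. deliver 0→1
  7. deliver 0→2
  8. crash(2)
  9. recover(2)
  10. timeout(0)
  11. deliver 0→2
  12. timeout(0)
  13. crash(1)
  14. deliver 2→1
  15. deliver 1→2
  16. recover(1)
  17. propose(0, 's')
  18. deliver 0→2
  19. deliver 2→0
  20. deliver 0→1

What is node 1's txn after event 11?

1

after 1 — propose(0,'x'): n0:coor/t1/[-]
after 2 — deliver 0→2: n2:part/t1/[-]
after 3 — deliver 2→0: ·
after 4 — deliver 0→1: n1:part/t1/[-]
after 5 — deliver 1→0: n0:coor/t1/[x]
after 6 — deliver 0→1: n1:part/t1/[x]
after 7 — deliver 0→2: n2:part/t1/[x]
after 8 — crash(2): n2:✗part/t1/[x]
after 9 — recover(2): n2:part/t1/[x]
after 10 — timeout(0): n0:coor/t2/[x]
after 11 — deliver 0→2: n2:part/t2/[x]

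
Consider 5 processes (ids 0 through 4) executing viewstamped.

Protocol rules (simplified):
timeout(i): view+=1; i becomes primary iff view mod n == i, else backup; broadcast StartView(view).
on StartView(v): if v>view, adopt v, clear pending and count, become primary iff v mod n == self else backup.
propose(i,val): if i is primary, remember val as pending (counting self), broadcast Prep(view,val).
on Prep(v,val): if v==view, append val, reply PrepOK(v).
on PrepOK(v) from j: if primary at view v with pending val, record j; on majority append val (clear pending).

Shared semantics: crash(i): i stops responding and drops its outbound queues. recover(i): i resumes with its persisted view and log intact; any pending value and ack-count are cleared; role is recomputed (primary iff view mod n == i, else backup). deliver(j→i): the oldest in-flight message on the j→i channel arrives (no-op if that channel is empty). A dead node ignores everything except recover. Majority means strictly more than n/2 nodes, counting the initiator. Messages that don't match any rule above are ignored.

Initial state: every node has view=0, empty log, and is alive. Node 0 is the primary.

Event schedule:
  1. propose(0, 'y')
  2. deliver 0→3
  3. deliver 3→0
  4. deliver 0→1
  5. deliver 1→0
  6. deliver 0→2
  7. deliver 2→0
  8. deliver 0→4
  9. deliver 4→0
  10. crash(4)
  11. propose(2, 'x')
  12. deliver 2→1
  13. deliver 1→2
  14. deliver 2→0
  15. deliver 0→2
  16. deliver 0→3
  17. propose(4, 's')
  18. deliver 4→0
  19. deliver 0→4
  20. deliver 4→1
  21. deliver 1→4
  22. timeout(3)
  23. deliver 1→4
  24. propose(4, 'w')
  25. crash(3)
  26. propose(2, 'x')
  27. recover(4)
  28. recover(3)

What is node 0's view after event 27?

1. propose(0,'y'):  nop
2. deliver 0→3:  <3:back v0 y>
3. deliver 3→0:  nop
4. deliver 0→1:  <1:back v0 y>
5. deliver 1→0:  <0:prim v0 y>
6. deliver 0→2:  <2:back v0 y>
7. deliver 2→0:  nop
8. deliver 0→4:  <4:back v0 y>
9. deliver 4→0:  nop
10. crash(4):  <4:✗back v0 y>
11. propose(2,'x'):  nop
12. deliver 2→1:  nop
13. deliver 1→2:  nop
14. deliver 2→0:  nop
15. deliver 0→2:  nop
16. deliver 0→3:  nop
17. propose(4,'s'):  nop
18. deliver 4→0:  nop
19. deliver 0→4:  nop
20. deliver 4→1:  nop
21. deliver 1→4:  nop
22. timeout(3):  <3:back v1 y>
23. deliver 1→4:  nop
24. propose(4,'w'):  nop
25. crash(3):  <3:✗back v1 y>
26. propose(2,'x'):  nop
27. recover(4):  <4:back v0 y>

0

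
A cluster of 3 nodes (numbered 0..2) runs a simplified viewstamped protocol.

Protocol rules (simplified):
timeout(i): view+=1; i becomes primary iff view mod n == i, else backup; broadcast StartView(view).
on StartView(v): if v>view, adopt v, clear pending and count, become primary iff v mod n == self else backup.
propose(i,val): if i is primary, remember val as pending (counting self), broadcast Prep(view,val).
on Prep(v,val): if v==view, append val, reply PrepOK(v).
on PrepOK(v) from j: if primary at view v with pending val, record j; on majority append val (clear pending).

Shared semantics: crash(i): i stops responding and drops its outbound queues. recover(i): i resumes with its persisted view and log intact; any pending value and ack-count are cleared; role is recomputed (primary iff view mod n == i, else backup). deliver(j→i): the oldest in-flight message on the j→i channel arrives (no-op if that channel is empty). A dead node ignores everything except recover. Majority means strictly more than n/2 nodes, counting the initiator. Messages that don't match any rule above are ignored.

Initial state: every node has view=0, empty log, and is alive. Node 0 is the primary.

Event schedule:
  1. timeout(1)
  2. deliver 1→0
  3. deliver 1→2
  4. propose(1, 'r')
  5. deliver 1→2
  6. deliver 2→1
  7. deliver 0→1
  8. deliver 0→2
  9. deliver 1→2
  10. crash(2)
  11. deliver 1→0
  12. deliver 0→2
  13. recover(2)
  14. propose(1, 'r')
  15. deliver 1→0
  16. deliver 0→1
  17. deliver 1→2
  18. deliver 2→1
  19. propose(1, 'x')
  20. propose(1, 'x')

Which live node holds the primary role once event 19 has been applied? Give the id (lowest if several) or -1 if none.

1

[1] timeout(1) → N1(prim v1 [-])
[2] deliver 1→0 → N0(back v1 [-])
[3] deliver 1→2 → N2(back v1 [-])
[4] propose(1,'r') → ∅
[5] deliver 1→2 → N2(back v1 [r])
[6] deliver 2→1 → N1(prim v1 [r])
[7] deliver 0→1 → ∅
[8] deliver 0→2 → ∅
[9] deliver 1→2 → ∅
[10] crash(2) → N2(✗back v1 [r])
[11] deliver 1→0 → N0(back v1 [r])
[12] deliver 0→2 → ∅
[13] recover(2) → N2(back v1 [r])
[14] propose(1,'r') → ∅
[15] deliver 1→0 → N0(back v1 [r,r])
[16] deliver 0→1 → N1(prim v1 [r,r])
[17] deliver 1→2 → N2(back v1 [r,r])
[18] deliver 2→1 → ∅
[19] propose(1,'x') → ∅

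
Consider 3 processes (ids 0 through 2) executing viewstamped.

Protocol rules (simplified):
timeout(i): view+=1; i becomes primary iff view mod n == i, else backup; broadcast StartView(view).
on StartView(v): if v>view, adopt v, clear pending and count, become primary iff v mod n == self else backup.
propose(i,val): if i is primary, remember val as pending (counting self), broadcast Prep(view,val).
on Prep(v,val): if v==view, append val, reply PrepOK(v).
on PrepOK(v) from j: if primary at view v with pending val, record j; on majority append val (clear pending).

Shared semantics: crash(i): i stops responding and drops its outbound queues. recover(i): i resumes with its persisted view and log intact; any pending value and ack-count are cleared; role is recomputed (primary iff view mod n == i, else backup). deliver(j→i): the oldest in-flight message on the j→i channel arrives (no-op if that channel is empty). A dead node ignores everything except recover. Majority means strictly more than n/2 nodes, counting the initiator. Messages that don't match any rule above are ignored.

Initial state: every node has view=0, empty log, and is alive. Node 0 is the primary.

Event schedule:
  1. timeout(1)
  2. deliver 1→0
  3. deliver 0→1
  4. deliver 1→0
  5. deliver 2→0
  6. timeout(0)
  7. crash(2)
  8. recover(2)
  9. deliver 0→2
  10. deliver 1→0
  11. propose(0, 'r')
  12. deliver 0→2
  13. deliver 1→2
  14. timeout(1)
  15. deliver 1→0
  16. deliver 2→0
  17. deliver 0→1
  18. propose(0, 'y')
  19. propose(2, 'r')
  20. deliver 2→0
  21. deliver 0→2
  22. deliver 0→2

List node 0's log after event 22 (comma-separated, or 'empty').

[1] timeout(1) → N1(prim v1 [-])
[2] deliver 1→0 → N0(back v1 [-])
[3] deliver 0→1 → ∅
[4] deliver 1→0 → ∅
[5] deliver 2→0 → ∅
[6] timeout(0) → N0(back v2 [-])
[7] crash(2) → N2(✗back v0 [-])
[8] recover(2) → N2(back v0 [-])
[9] deliver 0→2 → N2(prim v2 [-])
[10] deliver 1→0 → ∅
[11] propose(0,'r') → ∅
[12] deliver 0→2 → ∅
[13] deliver 1→2 → ∅
[14] timeout(1) → N1(back v2 [-])
[15] deliver 1→0 → ∅
[16] deliver 2→0 → ∅
[17] deliver 0→1 → ∅
[18] propose(0,'y') → ∅
[19] propose(2,'r') → ∅
[20] deliver 2→0 → N0(back v2 [r])
[21] deliver 0→2 → N2(prim v2 [r])
[22] deliver 0→2 → ∅

r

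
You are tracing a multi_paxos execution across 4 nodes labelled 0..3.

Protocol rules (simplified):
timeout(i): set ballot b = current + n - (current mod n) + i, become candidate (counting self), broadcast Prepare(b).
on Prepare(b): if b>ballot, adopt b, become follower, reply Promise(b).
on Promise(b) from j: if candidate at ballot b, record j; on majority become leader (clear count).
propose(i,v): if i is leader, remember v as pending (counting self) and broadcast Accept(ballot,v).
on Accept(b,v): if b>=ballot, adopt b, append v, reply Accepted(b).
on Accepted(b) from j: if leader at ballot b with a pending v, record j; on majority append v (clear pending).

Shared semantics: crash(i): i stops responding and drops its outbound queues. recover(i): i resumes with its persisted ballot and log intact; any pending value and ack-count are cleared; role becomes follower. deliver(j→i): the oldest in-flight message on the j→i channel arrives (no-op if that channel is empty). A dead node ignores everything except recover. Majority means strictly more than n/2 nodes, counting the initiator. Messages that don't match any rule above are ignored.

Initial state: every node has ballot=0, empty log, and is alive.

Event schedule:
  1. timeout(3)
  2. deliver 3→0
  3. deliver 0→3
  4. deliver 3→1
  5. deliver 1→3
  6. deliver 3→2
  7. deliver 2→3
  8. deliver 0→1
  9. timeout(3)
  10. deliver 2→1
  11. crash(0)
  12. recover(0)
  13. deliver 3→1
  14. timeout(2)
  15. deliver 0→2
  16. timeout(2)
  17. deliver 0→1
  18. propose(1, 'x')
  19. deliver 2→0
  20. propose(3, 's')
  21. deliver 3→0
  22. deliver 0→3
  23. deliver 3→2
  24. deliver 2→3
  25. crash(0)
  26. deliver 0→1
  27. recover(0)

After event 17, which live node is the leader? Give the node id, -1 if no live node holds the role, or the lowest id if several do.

-1

step 1 timeout(3): 3={cand,b=7,log=-}
step 2 deliver 3→0: 0={foll,b=7,log=-}
step 3 deliver 0→3: —
step 4 deliver 3→1: 1={foll,b=7,log=-}
step 5 deliver 1→3: 3={lead,b=7,log=-}
step 6 deliver 3→2: 2={foll,b=7,log=-}
step 7 deliver 2→3: —
step 8 deliver 0→1: —
step 9 timeout(3): 3={cand,b=11,log=-}
step 10 deliver 2→1: —
step 11 crash(0): 0={✗foll,b=7,log=-}
step 12 recover(0): 0={foll,b=7,log=-}
step 13 deliver 3→1: 1={foll,b=11,log=-}
step 14 timeout(2): 2={cand,b=10,log=-}
step 15 deliver 0→2: —
step 16 timeout(2): 2={cand,b=14,log=-}
step 17 deliver 0→1: —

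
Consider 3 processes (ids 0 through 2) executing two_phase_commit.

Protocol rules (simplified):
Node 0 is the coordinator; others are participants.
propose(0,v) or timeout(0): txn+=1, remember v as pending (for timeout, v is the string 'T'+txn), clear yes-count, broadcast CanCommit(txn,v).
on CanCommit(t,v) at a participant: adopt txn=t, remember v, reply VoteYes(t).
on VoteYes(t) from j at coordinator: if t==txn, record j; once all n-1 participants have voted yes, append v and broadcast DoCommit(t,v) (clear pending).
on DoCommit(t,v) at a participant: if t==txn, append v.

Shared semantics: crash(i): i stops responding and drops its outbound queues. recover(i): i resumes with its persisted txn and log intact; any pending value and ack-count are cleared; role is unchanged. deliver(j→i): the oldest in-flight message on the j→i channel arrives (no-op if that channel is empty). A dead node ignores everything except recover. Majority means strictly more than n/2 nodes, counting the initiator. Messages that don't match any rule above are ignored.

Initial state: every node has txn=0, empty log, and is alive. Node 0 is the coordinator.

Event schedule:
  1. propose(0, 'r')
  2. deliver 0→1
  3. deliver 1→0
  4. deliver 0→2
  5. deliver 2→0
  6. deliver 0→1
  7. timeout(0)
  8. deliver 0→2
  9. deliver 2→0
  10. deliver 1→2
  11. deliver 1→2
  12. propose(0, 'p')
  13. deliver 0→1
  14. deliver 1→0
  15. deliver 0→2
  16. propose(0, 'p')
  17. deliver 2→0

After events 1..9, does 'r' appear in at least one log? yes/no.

[1] propose(0,'r') → N0(coor t1 [-])
[2] deliver 0→1 → N1(part t1 [-])
[3] deliver 1→0 → ∅
[4] deliver 0→2 → N2(part t1 [-])
[5] deliver 2→0 → N0(coor t1 [r])
[6] deliver 0→1 → N1(part t1 [r])
[7] timeout(0) → N0(coor t2 [r])
[8] deliver 0→2 → N2(part t1 [r])
[9] deliver 2→0 → ∅

yes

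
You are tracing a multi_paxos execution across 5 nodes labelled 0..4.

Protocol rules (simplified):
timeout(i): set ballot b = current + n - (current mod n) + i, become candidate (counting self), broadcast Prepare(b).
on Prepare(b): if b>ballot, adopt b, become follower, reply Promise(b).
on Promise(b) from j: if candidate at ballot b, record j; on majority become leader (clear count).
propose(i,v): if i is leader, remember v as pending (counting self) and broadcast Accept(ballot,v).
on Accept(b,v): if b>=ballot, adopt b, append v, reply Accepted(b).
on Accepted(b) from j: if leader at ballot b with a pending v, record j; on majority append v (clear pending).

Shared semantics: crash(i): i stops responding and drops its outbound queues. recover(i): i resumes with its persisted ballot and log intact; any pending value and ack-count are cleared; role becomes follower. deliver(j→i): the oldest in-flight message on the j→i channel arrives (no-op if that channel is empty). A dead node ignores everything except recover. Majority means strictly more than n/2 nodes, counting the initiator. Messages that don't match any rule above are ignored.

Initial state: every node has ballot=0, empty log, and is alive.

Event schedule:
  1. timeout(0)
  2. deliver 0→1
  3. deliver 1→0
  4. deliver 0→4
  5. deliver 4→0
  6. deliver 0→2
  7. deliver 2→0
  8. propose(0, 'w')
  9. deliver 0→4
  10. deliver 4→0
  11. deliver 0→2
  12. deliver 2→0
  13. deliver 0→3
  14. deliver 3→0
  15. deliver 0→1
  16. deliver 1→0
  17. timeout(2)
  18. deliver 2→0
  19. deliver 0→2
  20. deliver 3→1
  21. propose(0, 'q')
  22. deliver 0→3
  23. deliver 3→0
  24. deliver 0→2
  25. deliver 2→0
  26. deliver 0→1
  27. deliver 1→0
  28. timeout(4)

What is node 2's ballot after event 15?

e1 timeout(0): 0[cand,b=5,-]
e2 deliver 0→1: 1[foll,b=5,-]
e3 deliver 1→0: ·
e4 deliver 0→4: 4[foll,b=5,-]
e5 deliver 4→0: 0[lead,b=5,-]
e6 deliver 0→2: 2[foll,b=5,-]
e7 deliver 2→0: ·
e8 propose(0,'w'): ·
e9 deliver 0→4: 4[foll,b=5,w]
e10 deliver 4→0: ·
e11 deliver 0→2: 2[foll,b=5,w]
e12 deliver 2→0: 0[lead,b=5,w]
e13 deliver 0→3: 3[foll,b=5,-]
e14 deliver 3→0: ·
e15 deliver 0→1: 1[foll,b=5,w]

5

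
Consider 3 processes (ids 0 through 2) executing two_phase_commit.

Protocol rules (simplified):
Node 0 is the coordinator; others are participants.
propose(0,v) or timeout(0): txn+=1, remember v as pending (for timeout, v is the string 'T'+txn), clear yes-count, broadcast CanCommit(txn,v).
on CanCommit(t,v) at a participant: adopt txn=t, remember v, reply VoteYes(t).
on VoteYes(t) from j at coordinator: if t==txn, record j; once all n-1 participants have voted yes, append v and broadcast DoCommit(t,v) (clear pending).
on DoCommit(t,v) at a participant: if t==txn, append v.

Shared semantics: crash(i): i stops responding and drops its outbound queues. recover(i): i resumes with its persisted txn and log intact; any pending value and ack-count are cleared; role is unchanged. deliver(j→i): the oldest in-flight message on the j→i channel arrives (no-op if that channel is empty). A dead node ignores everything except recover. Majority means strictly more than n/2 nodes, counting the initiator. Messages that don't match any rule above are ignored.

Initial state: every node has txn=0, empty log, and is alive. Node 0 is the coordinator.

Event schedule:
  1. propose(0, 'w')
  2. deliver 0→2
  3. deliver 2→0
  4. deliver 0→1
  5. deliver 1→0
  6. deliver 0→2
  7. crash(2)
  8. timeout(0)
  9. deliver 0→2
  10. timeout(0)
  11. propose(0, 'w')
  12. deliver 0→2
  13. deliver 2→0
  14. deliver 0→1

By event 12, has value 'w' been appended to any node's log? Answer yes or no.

e1 propose(0,'w'): 0[coor,t=1,-]
e2 deliver 0→2: 2[part,t=1,-]
e3 deliver 2→0: ·
e4 deliver 0→1: 1[part,t=1,-]
e5 deliver 1→0: 0[coor,t=1,w]
e6 deliver 0→2: 2[part,t=1,w]
e7 crash(2): 2[✗part,t=1,w]
e8 timeout(0): 0[coor,t=2,w]
e9 deliver 0→2: ·
e10 timeout(0): 0[coor,t=3,w]
e11 propose(0,'w'): 0[coor,t=4,w]
e12 deliver 0→2: ·

yes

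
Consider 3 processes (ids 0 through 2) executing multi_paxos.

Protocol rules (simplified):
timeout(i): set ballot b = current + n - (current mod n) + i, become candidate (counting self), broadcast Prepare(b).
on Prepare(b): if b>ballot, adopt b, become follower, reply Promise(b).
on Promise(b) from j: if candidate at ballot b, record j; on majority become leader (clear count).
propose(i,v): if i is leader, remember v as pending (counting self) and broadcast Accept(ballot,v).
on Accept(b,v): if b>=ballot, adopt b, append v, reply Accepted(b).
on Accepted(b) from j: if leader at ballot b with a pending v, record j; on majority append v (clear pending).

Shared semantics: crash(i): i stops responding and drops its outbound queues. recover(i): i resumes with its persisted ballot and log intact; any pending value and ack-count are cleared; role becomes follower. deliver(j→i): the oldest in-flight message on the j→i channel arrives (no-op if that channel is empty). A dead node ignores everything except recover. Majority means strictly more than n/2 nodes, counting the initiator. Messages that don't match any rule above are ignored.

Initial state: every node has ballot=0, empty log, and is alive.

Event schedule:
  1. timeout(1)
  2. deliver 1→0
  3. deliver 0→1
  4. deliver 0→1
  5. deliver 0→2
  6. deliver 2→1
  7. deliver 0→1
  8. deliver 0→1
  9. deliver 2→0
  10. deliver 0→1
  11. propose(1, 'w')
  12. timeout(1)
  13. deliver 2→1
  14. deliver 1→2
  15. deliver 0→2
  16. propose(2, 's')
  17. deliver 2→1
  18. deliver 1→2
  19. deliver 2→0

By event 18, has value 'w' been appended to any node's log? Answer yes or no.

yes

e1 timeout(1): 1[cand,b=4,-]
e2 deliver 1→0: 0[foll,b=4,-]
e3 deliver 0→1: 1[lead,b=4,-]
e4 deliver 0→1: ·
e5 deliver 0→2: ·
e6 deliver 2→1: ·
e7 deliver 0→1: ·
e8 deliver 0→1: ·
e9 deliver 2→0: ·
e10 deliver 0→1: ·
e11 propose(1,'w'): ·
e12 timeout(1): 1[cand,b=7,-]
e13 deliver 2→1: ·
e14 deliver 1→2: 2[foll,b=4,-]
e15 deliver 0→2: ·
e16 propose(2,'s'): ·
e17 deliver 2→1: ·
e18 deliver 1→2: 2[foll,b=4,w]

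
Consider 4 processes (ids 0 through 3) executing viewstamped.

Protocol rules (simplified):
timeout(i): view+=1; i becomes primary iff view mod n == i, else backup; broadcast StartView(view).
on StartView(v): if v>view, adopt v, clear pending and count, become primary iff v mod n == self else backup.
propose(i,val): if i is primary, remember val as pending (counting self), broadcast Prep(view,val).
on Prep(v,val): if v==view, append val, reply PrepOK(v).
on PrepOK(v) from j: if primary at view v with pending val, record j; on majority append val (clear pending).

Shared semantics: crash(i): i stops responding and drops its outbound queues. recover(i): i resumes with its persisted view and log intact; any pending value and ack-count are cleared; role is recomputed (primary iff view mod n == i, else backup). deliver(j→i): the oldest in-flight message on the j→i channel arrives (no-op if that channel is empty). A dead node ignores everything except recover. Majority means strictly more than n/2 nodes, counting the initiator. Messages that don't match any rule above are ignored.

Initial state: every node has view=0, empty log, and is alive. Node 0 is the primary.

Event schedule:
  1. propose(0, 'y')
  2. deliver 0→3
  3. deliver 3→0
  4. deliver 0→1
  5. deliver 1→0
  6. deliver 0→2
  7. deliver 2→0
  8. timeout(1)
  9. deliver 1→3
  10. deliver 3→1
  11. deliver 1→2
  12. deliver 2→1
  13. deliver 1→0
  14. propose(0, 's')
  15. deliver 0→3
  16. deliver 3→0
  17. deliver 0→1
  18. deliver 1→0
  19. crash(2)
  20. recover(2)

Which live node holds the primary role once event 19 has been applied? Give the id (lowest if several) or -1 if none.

1

[1] propose(0,'y') → ∅
[2] deliver 0→3 → N3(back v0 [y])
[3] deliver 3→0 → ∅
[4] deliver 0→1 → N1(back v0 [y])
[5] deliver 1→0 → N0(prim v0 [y])
[6] deliver 0→2 → N2(back v0 [y])
[7] deliver 2→0 → ∅
[8] timeout(1) → N1(prim v1 [y])
[9] deliver 1→3 → N3(back v1 [y])
[10] deliver 3→1 → ∅
[11] deliver 1→2 → N2(back v1 [y])
[12] deliver 2→1 → ∅
[13] deliver 1→0 → N0(back v1 [y])
[14] propose(0,'s') → ∅
[15] deliver 0→3 → ∅
[16] deliver 3→0 → ∅
[17] deliver 0→1 → ∅
[18] deliver 1→0 → ∅
[19] crash(2) → N2(✗back v1 [y])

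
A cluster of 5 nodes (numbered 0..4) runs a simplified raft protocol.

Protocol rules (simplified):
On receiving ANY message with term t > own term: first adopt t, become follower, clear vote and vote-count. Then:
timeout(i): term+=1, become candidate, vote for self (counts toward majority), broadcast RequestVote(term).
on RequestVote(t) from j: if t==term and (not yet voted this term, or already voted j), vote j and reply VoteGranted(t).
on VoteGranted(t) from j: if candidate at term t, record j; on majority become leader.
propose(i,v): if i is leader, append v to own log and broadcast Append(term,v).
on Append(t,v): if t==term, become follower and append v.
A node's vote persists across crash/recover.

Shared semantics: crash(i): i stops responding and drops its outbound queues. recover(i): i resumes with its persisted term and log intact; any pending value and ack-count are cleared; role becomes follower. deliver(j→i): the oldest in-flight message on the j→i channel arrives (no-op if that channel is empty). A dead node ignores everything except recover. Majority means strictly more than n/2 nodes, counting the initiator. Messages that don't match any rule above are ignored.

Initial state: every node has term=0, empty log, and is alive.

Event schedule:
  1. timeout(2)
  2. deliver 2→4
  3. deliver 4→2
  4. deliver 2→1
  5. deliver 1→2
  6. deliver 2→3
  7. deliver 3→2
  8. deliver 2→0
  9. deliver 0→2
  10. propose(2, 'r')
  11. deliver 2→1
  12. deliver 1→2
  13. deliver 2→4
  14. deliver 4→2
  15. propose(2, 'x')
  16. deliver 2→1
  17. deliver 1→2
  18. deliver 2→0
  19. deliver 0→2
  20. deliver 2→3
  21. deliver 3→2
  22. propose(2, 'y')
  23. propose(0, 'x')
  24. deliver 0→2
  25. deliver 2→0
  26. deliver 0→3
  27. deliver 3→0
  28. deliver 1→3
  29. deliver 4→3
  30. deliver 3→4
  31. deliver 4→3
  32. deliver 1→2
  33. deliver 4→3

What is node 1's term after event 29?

1

1. timeout(2):  <2:cand t1 ->
2. deliver 2→4:  <4:foll t1 ->
3. deliver 4→2:  nop
4. deliver 2→1:  <1:foll t1 ->
5. deliver 1→2:  <2:lead t1 ->
6. deliver 2→3:  <3:foll t1 ->
7. deliver 3→2:  nop
8. deliver 2→0:  <0:foll t1 ->
9. deliver 0→2:  nop
10. propose(2,'r'):  <2:lead t1 r>
11. deliver 2→1:  <1:foll t1 r>
12. deliver 1→2:  nop
13. deliver 2→4:  <4:foll t1 r>
14. deliver 4→2:  nop
15. propose(2,'x'):  <2:lead t1 r,x>
16. deliver 2→1:  <1:foll t1 r,x>
17. deliver 1→2:  nop
18. deliver 2→0:  <0:foll t1 r>
19. deliver 0→2:  nop
20. deliver 2→3:  <3:foll t1 r>
21. deliver 3→2:  nop
22. propose(2,'y'):  <2:lead t1 r,x,y>
23. propose(0,'x'):  nop
24. deliver 0→2:  nop
25. deliver 2→0:  <0:foll t1 r,x>
26. deliver 0→3:  nop
27. deliver 3→0:  nop
28. deliver 1→3:  nop
29. deliver 4→3:  nop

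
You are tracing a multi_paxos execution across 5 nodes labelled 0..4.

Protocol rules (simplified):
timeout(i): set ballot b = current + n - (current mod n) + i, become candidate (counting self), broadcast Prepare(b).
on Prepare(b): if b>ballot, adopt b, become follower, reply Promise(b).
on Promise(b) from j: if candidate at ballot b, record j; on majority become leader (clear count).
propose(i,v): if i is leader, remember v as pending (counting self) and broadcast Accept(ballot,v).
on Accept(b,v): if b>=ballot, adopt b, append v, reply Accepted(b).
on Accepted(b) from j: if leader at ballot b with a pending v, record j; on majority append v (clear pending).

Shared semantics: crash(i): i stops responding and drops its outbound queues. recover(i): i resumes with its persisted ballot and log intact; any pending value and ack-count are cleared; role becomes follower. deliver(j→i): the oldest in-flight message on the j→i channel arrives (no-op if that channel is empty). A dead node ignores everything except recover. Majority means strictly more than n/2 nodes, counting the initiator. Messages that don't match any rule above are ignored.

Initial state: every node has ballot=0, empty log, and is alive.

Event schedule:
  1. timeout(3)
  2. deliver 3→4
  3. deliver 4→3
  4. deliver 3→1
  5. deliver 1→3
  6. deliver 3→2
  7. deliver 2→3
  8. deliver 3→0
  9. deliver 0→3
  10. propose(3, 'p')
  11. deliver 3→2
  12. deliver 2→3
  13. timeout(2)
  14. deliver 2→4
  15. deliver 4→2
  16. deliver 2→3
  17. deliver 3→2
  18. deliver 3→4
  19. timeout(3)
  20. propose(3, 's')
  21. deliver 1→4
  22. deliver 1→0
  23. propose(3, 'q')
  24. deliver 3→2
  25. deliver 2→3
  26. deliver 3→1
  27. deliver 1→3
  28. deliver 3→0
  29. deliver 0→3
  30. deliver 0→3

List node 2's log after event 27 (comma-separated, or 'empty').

p

1. timeout(3):  <3:cand b8 ->
2. deliver 3→4:  <4:foll b8 ->
3. deliver 4→3:  nop
4. deliver 3→1:  <1:foll b8 ->
5. deliver 1→3:  <3:lead b8 ->
6. deliver 3→2:  <2:foll b8 ->
7. deliver 2→3:  nop
8. deliver 3→0:  <0:foll b8 ->
9. deliver 0→3:  nop
10. propose(3,'p'):  nop
11. deliver 3→2:  <2:foll b8 p>
12. deliver 2→3:  nop
13. timeout(2):  <2:cand b12 p>
14. deliver 2→4:  <4:foll b12 ->
15. deliver 4→2:  nop
16. deliver 2→3:  <3:foll b12 ->
17. deliver 3→2:  <2:lead b12 p>
18. deliver 3→4:  nop
19. timeout(3):  <3:cand b18 ->
20. propose(3,'s'):  nop
21. deliver 1→4:  nop
22. deliver 1→0:  nop
23. propose(3,'q'):  nop
24. deliver 3→2:  <2:foll b18 p>
25. deliver 2→3:  nop
26. deliver 3→1:  <1:foll b8 p>
27. deliver 1→3:  nop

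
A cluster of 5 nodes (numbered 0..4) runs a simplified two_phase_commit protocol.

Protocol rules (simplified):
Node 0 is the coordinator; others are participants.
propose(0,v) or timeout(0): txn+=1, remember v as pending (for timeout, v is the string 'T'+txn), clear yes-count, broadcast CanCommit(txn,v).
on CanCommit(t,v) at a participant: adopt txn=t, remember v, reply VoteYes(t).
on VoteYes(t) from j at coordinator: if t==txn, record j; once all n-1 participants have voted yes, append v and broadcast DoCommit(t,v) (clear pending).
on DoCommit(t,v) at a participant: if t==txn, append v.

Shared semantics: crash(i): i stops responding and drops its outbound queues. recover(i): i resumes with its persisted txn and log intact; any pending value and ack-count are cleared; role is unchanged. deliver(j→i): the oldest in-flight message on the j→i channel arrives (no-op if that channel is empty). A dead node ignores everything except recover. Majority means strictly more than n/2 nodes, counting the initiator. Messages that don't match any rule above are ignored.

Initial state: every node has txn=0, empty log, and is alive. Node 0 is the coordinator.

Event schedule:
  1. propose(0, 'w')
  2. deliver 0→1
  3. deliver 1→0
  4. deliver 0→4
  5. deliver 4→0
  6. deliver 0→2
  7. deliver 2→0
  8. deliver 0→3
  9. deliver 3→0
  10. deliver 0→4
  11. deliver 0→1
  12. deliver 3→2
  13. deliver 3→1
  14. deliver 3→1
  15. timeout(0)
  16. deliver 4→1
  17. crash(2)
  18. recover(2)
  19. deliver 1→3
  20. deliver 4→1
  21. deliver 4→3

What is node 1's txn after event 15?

after 1 — propose(0,'w'): n0:coor/t1/[-]
after 2 — deliver 0→1: n1:part/t1/[-]
after 3 — deliver 1→0: ·
after 4 — deliver 0→4: n4:part/t1/[-]
after 5 — deliver 4→0: ·
after 6 — deliver 0→2: n2:part/t1/[-]
after 7 — deliver 2→0: ·
after 8 — deliver 0→3: n3:part/t1/[-]
after 9 — deliver 3→0: n0:coor/t1/[w]
after 10 — deliver 0→4: n4:part/t1/[w]
after 11 — deliver 0→1: n1:part/t1/[w]
after 12 — deliver 3→2: ·
after 13 — deliver 3→1: ·
after 14 — deliver 3→1: ·
after 15 — timeout(0): n0:coor/t2/[w]

1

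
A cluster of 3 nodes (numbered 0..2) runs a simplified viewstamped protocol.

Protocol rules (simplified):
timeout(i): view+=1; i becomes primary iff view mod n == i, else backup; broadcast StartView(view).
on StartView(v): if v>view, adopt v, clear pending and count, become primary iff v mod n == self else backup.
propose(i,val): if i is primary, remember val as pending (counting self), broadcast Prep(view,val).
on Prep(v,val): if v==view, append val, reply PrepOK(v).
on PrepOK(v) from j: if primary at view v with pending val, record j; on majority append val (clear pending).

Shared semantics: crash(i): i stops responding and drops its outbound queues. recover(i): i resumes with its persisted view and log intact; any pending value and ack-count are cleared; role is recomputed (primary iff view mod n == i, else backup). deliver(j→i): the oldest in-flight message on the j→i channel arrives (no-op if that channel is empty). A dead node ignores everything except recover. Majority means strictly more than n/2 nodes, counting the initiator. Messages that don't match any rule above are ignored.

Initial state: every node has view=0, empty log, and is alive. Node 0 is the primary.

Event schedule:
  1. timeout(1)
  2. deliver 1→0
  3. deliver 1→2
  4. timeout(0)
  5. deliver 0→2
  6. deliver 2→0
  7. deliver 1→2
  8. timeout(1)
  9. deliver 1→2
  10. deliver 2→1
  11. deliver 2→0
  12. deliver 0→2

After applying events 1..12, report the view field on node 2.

2

e1 timeout(1): 1[prim,v=1,-]
e2 deliver 1→0: 0[back,v=1,-]
e3 deliver 1→2: 2[back,v=1,-]
e4 timeout(0): 0[back,v=2,-]
e5 deliver 0→2: 2[prim,v=2,-]
e6 deliver 2→0: ·
e7 deliver 1→2: ·
e8 timeout(1): 1[back,v=2,-]
e9 deliver 1→2: ·
e10 deliver 2→1: ·
e11 deliver 2→0: ·
e12 deliver 0→2: ·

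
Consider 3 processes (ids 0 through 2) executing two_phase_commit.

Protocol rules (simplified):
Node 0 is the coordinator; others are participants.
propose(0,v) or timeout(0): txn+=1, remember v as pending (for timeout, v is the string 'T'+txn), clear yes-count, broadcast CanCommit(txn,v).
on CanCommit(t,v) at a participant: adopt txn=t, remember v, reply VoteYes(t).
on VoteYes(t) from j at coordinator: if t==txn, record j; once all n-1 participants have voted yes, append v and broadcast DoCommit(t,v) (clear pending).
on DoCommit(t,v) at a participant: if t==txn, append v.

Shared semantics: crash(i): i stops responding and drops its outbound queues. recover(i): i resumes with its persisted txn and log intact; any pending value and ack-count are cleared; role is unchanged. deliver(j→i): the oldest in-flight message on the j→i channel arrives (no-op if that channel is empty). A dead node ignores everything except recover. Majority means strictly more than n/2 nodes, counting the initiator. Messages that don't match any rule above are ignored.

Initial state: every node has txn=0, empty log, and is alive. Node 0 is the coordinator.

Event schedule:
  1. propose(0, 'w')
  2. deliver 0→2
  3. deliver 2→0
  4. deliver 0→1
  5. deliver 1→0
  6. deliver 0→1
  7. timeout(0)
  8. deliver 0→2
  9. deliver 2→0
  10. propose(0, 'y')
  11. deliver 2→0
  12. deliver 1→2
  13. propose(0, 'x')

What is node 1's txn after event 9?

e1 propose(0,'w'): 0[coor,t=1,-]
e2 deliver 0→2: 2[part,t=1,-]
e3 deliver 2→0: ·
e4 deliver 0→1: 1[part,t=1,-]
e5 deliver 1→0: 0[coor,t=1,w]
e6 deliver 0→1: 1[part,t=1,w]
e7 timeout(0): 0[coor,t=2,w]
e8 deliver 0→2: 2[part,t=1,w]
e9 deliver 2→0: ·

1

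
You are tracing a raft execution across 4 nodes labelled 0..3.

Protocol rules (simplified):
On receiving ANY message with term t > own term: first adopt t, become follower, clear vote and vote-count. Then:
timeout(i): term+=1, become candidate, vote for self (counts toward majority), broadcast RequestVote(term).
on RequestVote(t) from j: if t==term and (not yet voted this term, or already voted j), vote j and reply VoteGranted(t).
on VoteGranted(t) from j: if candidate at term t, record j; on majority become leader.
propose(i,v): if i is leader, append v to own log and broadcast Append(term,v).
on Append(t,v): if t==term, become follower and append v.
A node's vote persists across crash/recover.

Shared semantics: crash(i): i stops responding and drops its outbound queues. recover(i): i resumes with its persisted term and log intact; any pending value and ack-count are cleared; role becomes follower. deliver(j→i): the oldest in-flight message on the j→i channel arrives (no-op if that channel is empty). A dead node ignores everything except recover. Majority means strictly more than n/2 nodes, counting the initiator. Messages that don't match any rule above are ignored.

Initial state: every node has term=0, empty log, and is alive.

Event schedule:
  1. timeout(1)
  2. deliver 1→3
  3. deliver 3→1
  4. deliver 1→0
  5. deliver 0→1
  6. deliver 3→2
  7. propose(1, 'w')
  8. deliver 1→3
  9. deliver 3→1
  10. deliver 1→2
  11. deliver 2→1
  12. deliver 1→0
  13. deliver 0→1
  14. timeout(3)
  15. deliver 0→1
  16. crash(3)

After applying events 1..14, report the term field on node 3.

1. timeout(1):  <1:cand t1 ->
2. deliver 1→3:  <3:foll t1 ->
3. deliver 3→1:  nop
4. deliver 1→0:  <0:foll t1 ->
5. deliver 0→1:  <1:lead t1 ->
6. deliver 3→2:  nop
7. propose(1,'w'):  <1:lead t1 w>
8. deliver 1→3:  <3:foll t1 w>
9. deliver 3→1:  nop
10. deliver 1→2:  <2:foll t1 ->
11. deliver 2→1:  nop
12. deliver 1→0:  <0:foll t1 w>
13. deliver 0→1:  nop
14. timeout(3):  <3:cand t2 w>

2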